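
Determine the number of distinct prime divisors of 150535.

150535 = 5 · 30107
30107 = 7 · 4301
4301 = 11 · 391
391 = 17 · 23
150535 = 5 · 7 · 11 · 17 · 23, which has 5 distinct prime factors.

5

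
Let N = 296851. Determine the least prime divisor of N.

37

296851 is odd.
Digit sum 31, not divisible by 3.
Ends in 1: not divisible by 5.
7: 296851 = 7·42407 + 2
11: 296851 = 11·26986 + 5
13: 296851 = 13·22834 + 9
17: 296851 = 17·17461 + 14
19: 296851 = 19·15623 + 14
23: 296851 = 23·12906 + 13
29: 296851 = 29·10236 + 7
31: 296851 = 31·9575 + 26
37: 296851 = 37·8023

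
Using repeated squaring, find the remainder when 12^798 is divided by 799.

12^1 ≡ 12 (mod 799)
12^2 ≡ 12^2 = 144 ≡ 144 (mod 799)
12^4 ≡ 144^2 = 20736 ≡ 761 (mod 799)
12^8 ≡ 761^2 = 579121 ≡ 645 (mod 799)
12^16 ≡ 645^2 = 416025 ≡ 545 (mod 799)
12^32 ≡ 545^2 = 297025 ≡ 596 (mod 799)
12^64 ≡ 596^2 = 355216 ≡ 460 (mod 799)
12^128 ≡ 460^2 = 211600 ≡ 664 (mod 799)
12^256 ≡ 664^2 = 440896 ≡ 647 (mod 799)
12^512 ≡ 647^2 = 418609 ≡ 732 (mod 799)
798 = 512 + 256 + 16 + 8 + 4 + 2 in binary powers of 2.
So 12^798 ≡ 732 · 647 · 545 · 645 · 761 · 144 ≡ 780 (mod 799).
Since 780 ≠ 1, base 12 is a Fermat witness: 799 is composite.

780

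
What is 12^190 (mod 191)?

1

12^1 ≡ 12 (mod 191)
12^2 ≡ 12^2 = 144 ≡ 144 (mod 191)
12^4 ≡ 144^2 = 20736 ≡ 108 (mod 191)
12^8 ≡ 108^2 = 11664 ≡ 13 (mod 191)
12^16 ≡ 13^2 = 169 ≡ 169 (mod 191)
12^32 ≡ 169^2 = 28561 ≡ 102 (mod 191)
12^64 ≡ 102^2 = 10404 ≡ 90 (mod 191)
12^128 ≡ 90^2 = 8100 ≡ 78 (mod 191)
190 = 128 + 32 + 16 + 8 + 4 + 2 in binary powers of 2.
So 12^190 ≡ 78 · 102 · 169 · 13 · 108 · 144 ≡ 1 (mod 191).
Since the result is 1, base 12 gives no evidence that 191 is composite.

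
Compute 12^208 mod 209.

12^1 ≡ 12 (mod 209)
12^2 ≡ 12^2 = 144 ≡ 144 (mod 209)
12^4 ≡ 144^2 = 20736 ≡ 45 (mod 209)
12^8 ≡ 45^2 = 2025 ≡ 144 (mod 209)
12^16 ≡ 144^2 = 20736 ≡ 45 (mod 209)
12^32 ≡ 45^2 = 2025 ≡ 144 (mod 209)
12^64 ≡ 144^2 = 20736 ≡ 45 (mod 209)
12^128 ≡ 45^2 = 2025 ≡ 144 (mod 209)
208 = 128 + 64 + 16 in binary powers of 2.
So 12^208 ≡ 144 · 45 · 45 ≡ 45 (mod 209).
Since 45 ≠ 1, base 12 is a Fermat witness: 209 is composite.

45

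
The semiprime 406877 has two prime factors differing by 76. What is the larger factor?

Since p = q + 76, we have 406877 = q(q + 76), so q² + 76q − 406877 = 0.
Discriminant: 76² + 4·406877 = 5776 + 1627508 = 1633284; √1633284 = 1278.
q = (−76 + 1278)/2 = 601, and p = q + 76 = 677.
Check: 601 · 677 = 406877.

677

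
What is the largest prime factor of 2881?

2881 = 43 · 67
67 is prime.
So 2881 = 43 · 67; the largest prime factor is 67.

67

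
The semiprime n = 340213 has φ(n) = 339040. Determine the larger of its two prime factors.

φ(n) = (p−1)(q−1) = n − (p+q) + 1, so p + q = 340213 − 339040 + 1 = 1174.
p and q are the roots of t² − 1174t + 340213 = 0.
Discriminant: 1174² − 4·340213 = 1378276 − 1360852 = 17424; √17424 = 132.
q = (1174 − 132)/2 = 521, p = (1174 + 132)/2 = 653.
Check: 521 · 653 = 340213.

653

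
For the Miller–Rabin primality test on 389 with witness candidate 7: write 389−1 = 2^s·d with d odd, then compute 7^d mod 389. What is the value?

389 − 1 = 388 = 2^2 · 97, so d = 97.
7^1 ≡ 7 (mod 389)
7^2 ≡ 7^2 = 49 ≡ 49 (mod 389)
7^4 ≡ 49^2 = 2401 ≡ 67 (mod 389)
7^8 ≡ 67^2 = 4489 ≡ 210 (mod 389)
7^16 ≡ 210^2 = 44100 ≡ 143 (mod 389)
7^32 ≡ 143^2 = 20449 ≡ 221 (mod 389)
7^64 ≡ 221^2 = 48841 ≡ 216 (mod 389)
97 = 64 + 32 + 1 in binary powers of 2.
So 7^97 ≡ 216 · 221 · 7 ≡ 1 (mod 389).
Since 7^d ≡ 1 (mod 389), base 7 does not prove 389 composite.

1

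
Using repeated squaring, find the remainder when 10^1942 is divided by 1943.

10^1 ≡ 10 (mod 1943)
10^2 ≡ 10^2 = 100 ≡ 100 (mod 1943)
10^4 ≡ 100^2 = 10000 ≡ 285 (mod 1943)
10^8 ≡ 285^2 = 81225 ≡ 1562 (mod 1943)
10^16 ≡ 1562^2 = 2439844 ≡ 1379 (mod 1943)
10^32 ≡ 1379^2 = 1901641 ≡ 1387 (mod 1943)
10^64 ≡ 1387^2 = 1923769 ≡ 199 (mod 1943)
10^128 ≡ 199^2 = 39601 ≡ 741 (mod 1943)
10^256 ≡ 741^2 = 549081 ≡ 1155 (mod 1943)
10^512 ≡ 1155^2 = 1334025 ≡ 1127 (mod 1943)
10^1024 ≡ 1127^2 = 1270129 ≡ 1350 (mod 1943)
1942 = 1024 + 512 + 256 + 128 + 16 + 4 + 2 in binary powers of 2.
So 10^1942 ≡ 1350 · 1127 · 1155 · 741 · 1379 · 285 · 100 ≡ 992 (mod 1943).
Since 992 ≠ 1, base 10 is a Fermat witness: 1943 is composite.

992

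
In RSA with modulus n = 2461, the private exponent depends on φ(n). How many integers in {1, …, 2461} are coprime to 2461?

Factor: 2461 = 23 · 107.
φ(2461) = (23−1) · (107−1) = 22 · 106 = 2332.

2332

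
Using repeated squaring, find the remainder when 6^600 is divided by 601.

6^1 ≡ 6 (mod 601)
6^2 ≡ 6^2 = 36 ≡ 36 (mod 601)
6^4 ≡ 36^2 = 1296 ≡ 94 (mod 601)
6^8 ≡ 94^2 = 8836 ≡ 422 (mod 601)
6^16 ≡ 422^2 = 178084 ≡ 188 (mod 601)
6^32 ≡ 188^2 = 35344 ≡ 486 (mod 601)
6^64 ≡ 486^2 = 236196 ≡ 3 (mod 601)
6^128 ≡ 3^2 = 9 ≡ 9 (mod 601)
6^256 ≡ 9^2 = 81 ≡ 81 (mod 601)
6^512 ≡ 81^2 = 6561 ≡ 551 (mod 601)
600 = 512 + 64 + 16 + 8 in binary powers of 2.
So 6^600 ≡ 551 · 3 · 188 · 422 ≡ 1 (mod 601).
Since the result is 1, base 6 gives no evidence that 601 is composite.

1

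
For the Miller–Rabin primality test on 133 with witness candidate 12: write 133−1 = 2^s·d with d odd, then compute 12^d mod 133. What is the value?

133 − 1 = 132 = 2^2 · 33, so d = 33.
12^1 ≡ 12 (mod 133)
12^2 ≡ 12^2 = 144 ≡ 11 (mod 133)
12^4 ≡ 11^2 = 121 ≡ 121 (mod 133)
12^8 ≡ 121^2 = 14641 ≡ 11 (mod 133)
12^16 ≡ 11^2 = 121 ≡ 121 (mod 133)
12^32 ≡ 121^2 = 14641 ≡ 11 (mod 133)
33 = 32 + 1 in binary powers of 2.
So 12^33 ≡ 11 · 12 ≡ 132 (mod 133).
Since 12^d ≡ 132 (mod 133), base 12 does not prove 133 composite.

132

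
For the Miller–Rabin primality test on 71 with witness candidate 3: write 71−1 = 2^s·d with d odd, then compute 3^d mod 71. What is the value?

71 − 1 = 70 = 2^1 · 35, so d = 35.
3^1 ≡ 3 (mod 71)
3^2 ≡ 3^2 = 9 ≡ 9 (mod 71)
3^4 ≡ 9^2 = 81 ≡ 10 (mod 71)
3^8 ≡ 10^2 = 100 ≡ 29 (mod 71)
3^16 ≡ 29^2 = 841 ≡ 60 (mod 71)
3^32 ≡ 60^2 = 3600 ≡ 50 (mod 71)
35 = 32 + 2 + 1 in binary powers of 2.
So 3^35 ≡ 50 · 9 · 3 ≡ 1 (mod 71).
Since 3^d ≡ 1 (mod 71), base 3 does not prove 71 composite.

1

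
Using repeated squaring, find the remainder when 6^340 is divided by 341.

56

6^1 ≡ 6 (mod 341)
6^2 ≡ 6^2 = 36 ≡ 36 (mod 341)
6^4 ≡ 36^2 = 1296 ≡ 273 (mod 341)
6^8 ≡ 273^2 = 74529 ≡ 191 (mod 341)
6^16 ≡ 191^2 = 36481 ≡ 335 (mod 341)
6^32 ≡ 335^2 = 112225 ≡ 36 (mod 341)
6^64 ≡ 36^2 = 1296 ≡ 273 (mod 341)
6^128 ≡ 273^2 = 74529 ≡ 191 (mod 341)
6^256 ≡ 191^2 = 36481 ≡ 335 (mod 341)
340 = 256 + 64 + 16 + 4 in binary powers of 2.
So 6^340 ≡ 335 · 273 · 335 · 273 ≡ 56 (mod 341).
Since 56 ≠ 1, base 6 is a Fermat witness: 341 is composite.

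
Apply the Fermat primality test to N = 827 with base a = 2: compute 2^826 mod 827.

1

2^1 ≡ 2 (mod 827)
2^2 ≡ 2^2 = 4 ≡ 4 (mod 827)
2^4 ≡ 4^2 = 16 ≡ 16 (mod 827)
2^8 ≡ 16^2 = 256 ≡ 256 (mod 827)
2^16 ≡ 256^2 = 65536 ≡ 203 (mod 827)
2^32 ≡ 203^2 = 41209 ≡ 686 (mod 827)
2^64 ≡ 686^2 = 470596 ≡ 33 (mod 827)
2^128 ≡ 33^2 = 1089 ≡ 262 (mod 827)
2^256 ≡ 262^2 = 68644 ≡ 3 (mod 827)
2^512 ≡ 3^2 = 9 ≡ 9 (mod 827)
826 = 512 + 256 + 32 + 16 + 8 + 2 in binary powers of 2.
So 2^826 ≡ 9 · 3 · 686 · 203 · 256 · 4 ≡ 1 (mod 827).
Since the result is 1, base 2 gives no evidence that 827 is composite.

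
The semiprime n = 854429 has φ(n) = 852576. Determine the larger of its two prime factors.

997

φ(n) = (p−1)(q−1) = n − (p+q) + 1, so p + q = 854429 − 852576 + 1 = 1854.
p and q are the roots of t² − 1854t + 854429 = 0.
Discriminant: 1854² − 4·854429 = 3437316 − 3417716 = 19600; √19600 = 140.
q = (1854 − 140)/2 = 857, p = (1854 + 140)/2 = 997.
Check: 857 · 997 = 854429.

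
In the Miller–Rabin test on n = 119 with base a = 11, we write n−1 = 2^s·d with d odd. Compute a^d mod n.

119 − 1 = 118 = 2^1 · 59, so d = 59.
11^1 ≡ 11 (mod 119)
11^2 ≡ 11^2 = 121 ≡ 2 (mod 119)
11^4 ≡ 2^2 = 4 ≡ 4 (mod 119)
11^8 ≡ 4^2 = 16 ≡ 16 (mod 119)
11^16 ≡ 16^2 = 256 ≡ 18 (mod 119)
11^32 ≡ 18^2 = 324 ≡ 86 (mod 119)
59 = 32 + 16 + 8 + 2 + 1 in binary powers of 2.
So 11^59 ≡ 86 · 18 · 16 · 2 · 11 ≡ 114 (mod 119).
Squaring chain: 114; never reaches −1, so base 11 is a Miller–Rabin witness that 119 is composite.

114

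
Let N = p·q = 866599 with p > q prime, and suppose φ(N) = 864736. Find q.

φ(n) = (p−1)(q−1) = n − (p+q) + 1, so p + q = 866599 − 864736 + 1 = 1864.
p and q are the roots of t² − 1864t + 866599 = 0.
Discriminant: 1864² − 4·866599 = 3474496 − 3466396 = 8100; √8100 = 90.
q = (1864 − 90)/2 = 887, p = (1864 + 90)/2 = 977.
Check: 887 · 977 = 866599.

887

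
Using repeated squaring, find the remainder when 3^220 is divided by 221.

55

3^1 ≡ 3 (mod 221)
3^2 ≡ 3^2 = 9 ≡ 9 (mod 221)
3^4 ≡ 9^2 = 81 ≡ 81 (mod 221)
3^8 ≡ 81^2 = 6561 ≡ 152 (mod 221)
3^16 ≡ 152^2 = 23104 ≡ 120 (mod 221)
3^32 ≡ 120^2 = 14400 ≡ 35 (mod 221)
3^64 ≡ 35^2 = 1225 ≡ 120 (mod 221)
3^128 ≡ 120^2 = 14400 ≡ 35 (mod 221)
220 = 128 + 64 + 16 + 8 + 4 in binary powers of 2.
So 3^220 ≡ 35 · 120 · 120 · 152 · 81 ≡ 55 (mod 221).
Since 55 ≠ 1, base 3 is a Fermat witness: 221 is composite.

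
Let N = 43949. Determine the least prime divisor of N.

71

43949 is odd.
Digit sum 29, not divisible by 3.
Ends in 9: not divisible by 5.
7: 43949 = 7·6278 + 3
11: 43949 = 11·3995 + 4
13: 43949 = 13·3380 + 9
17: 43949 = 17·2585 + 4
19: 43949 = 19·2313 + 2
23: 43949 = 23·1910 + 19
29: 43949 = 29·1515 + 14
31: 43949 = 31·1417 + 22
37: 43949 = 37·1187 + 30
41: 43949 = 41·1071 + 38
43: 43949 = 43·1022 + 3
47: 43949 = 47·935 + 4
53: 43949 = 53·829 + 12
59: 43949 = 59·744 + 53
61: 43949 = 61·720 + 29
67: 43949 = 67·655 + 64
71: 43949 = 71·619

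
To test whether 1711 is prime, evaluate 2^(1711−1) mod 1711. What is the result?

265

2^1 ≡ 2 (mod 1711)
2^2 ≡ 2^2 = 4 ≡ 4 (mod 1711)
2^4 ≡ 4^2 = 16 ≡ 16 (mod 1711)
2^8 ≡ 16^2 = 256 ≡ 256 (mod 1711)
2^16 ≡ 256^2 = 65536 ≡ 518 (mod 1711)
2^32 ≡ 518^2 = 268324 ≡ 1408 (mod 1711)
2^64 ≡ 1408^2 = 1982464 ≡ 1126 (mod 1711)
2^128 ≡ 1126^2 = 1267876 ≡ 25 (mod 1711)
2^256 ≡ 25^2 = 625 ≡ 625 (mod 1711)
2^512 ≡ 625^2 = 390625 ≡ 517 (mod 1711)
2^1024 ≡ 517^2 = 267289 ≡ 373 (mod 1711)
1710 = 1024 + 512 + 128 + 32 + 8 + 4 + 2 in binary powers of 2.
So 2^1710 ≡ 373 · 517 · 25 · 1408 · 256 · 16 · 4 ≡ 265 (mod 1711).
Since 265 ≠ 1, base 2 is a Fermat witness: 1711 is composite.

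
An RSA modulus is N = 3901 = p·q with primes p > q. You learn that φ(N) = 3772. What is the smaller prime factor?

47

φ(n) = (p−1)(q−1) = n − (p+q) + 1, so p + q = 3901 − 3772 + 1 = 130.
p and q are the roots of t² − 130t + 3901 = 0.
Discriminant: 130² − 4·3901 = 16900 − 15604 = 1296; √1296 = 36.
q = (130 − 36)/2 = 47, p = (130 + 36)/2 = 83.
Check: 47 · 83 = 3901.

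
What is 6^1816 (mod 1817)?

98

6^1 ≡ 6 (mod 1817)
6^2 ≡ 6^2 = 36 ≡ 36 (mod 1817)
6^4 ≡ 36^2 = 1296 ≡ 1296 (mod 1817)
6^8 ≡ 1296^2 = 1679616 ≡ 708 (mod 1817)
6^16 ≡ 708^2 = 501264 ≡ 1589 (mod 1817)
6^32 ≡ 1589^2 = 2524921 ≡ 1108 (mod 1817)
6^64 ≡ 1108^2 = 1227664 ≡ 1189 (mod 1817)
6^128 ≡ 1189^2 = 1413721 ≡ 95 (mod 1817)
6^256 ≡ 95^2 = 9025 ≡ 1757 (mod 1817)
6^512 ≡ 1757^2 = 3087049 ≡ 1783 (mod 1817)
6^1024 ≡ 1783^2 = 3179089 ≡ 1156 (mod 1817)
1816 = 1024 + 512 + 256 + 16 + 8 in binary powers of 2.
So 6^1816 ≡ 1156 · 1783 · 1757 · 1589 · 708 ≡ 98 (mod 1817).
Since 98 ≠ 1, base 6 is a Fermat witness: 1817 is composite.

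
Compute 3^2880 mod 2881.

3^1 ≡ 3 (mod 2881)
3^2 ≡ 3^2 = 9 ≡ 9 (mod 2881)
3^4 ≡ 9^2 = 81 ≡ 81 (mod 2881)
3^8 ≡ 81^2 = 6561 ≡ 799 (mod 2881)
3^16 ≡ 799^2 = 638401 ≡ 1700 (mod 2881)
3^32 ≡ 1700^2 = 2890000 ≡ 357 (mod 2881)
3^64 ≡ 357^2 = 127449 ≡ 685 (mod 2881)
3^128 ≡ 685^2 = 469225 ≡ 2503 (mod 2881)
3^256 ≡ 2503^2 = 6265009 ≡ 1715 (mod 2881)
3^512 ≡ 1715^2 = 2941225 ≡ 2605 (mod 2881)
3^1024 ≡ 2605^2 = 6786025 ≡ 1270 (mod 2881)
3^2048 ≡ 1270^2 = 1612900 ≡ 2421 (mod 2881)
2880 = 2048 + 512 + 256 + 64 in binary powers of 2.
So 3^2880 ≡ 2421 · 2605 · 1715 · 685 ≡ 618 (mod 2881).
Since 618 ≠ 1, base 3 is a Fermat witness: 2881 is composite.

618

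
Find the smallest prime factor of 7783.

7783 is odd.
Digit sum 25, not divisible by 3.
Ends in 3: not divisible by 5.
7: 7783 = 7·1111 + 6
11: 7783 = 11·707 + 6
13: 7783 = 13·598 + 9
17: 7783 = 17·457 + 14
19: 7783 = 19·409 + 12
23: 7783 = 23·338 + 9
29: 7783 = 29·268 + 11
31: 7783 = 31·251 + 2
37: 7783 = 37·210 + 13
41: 7783 = 41·189 + 34
43: 7783 = 43·181

43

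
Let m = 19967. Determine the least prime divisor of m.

41

19967 is odd.
Digit sum 32, not divisible by 3.
Ends in 7: not divisible by 5.
7: 19967 = 7·2852 + 3
11: 19967 = 11·1815 + 2
13: 19967 = 13·1535 + 12
17: 19967 = 17·1174 + 9
19: 19967 = 19·1050 + 17
23: 19967 = 23·868 + 3
29: 19967 = 29·688 + 15
31: 19967 = 31·644 + 3
37: 19967 = 37·539 + 24
41: 19967 = 41·487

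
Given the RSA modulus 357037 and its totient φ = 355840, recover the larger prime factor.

φ(n) = (p−1)(q−1) = n − (p+q) + 1, so p + q = 357037 − 355840 + 1 = 1198.
p and q are the roots of t² − 1198t + 357037 = 0.
Discriminant: 1198² − 4·357037 = 1435204 − 1428148 = 7056; √7056 = 84.
q = (1198 − 84)/2 = 557, p = (1198 + 84)/2 = 641.
Check: 557 · 641 = 357037.

641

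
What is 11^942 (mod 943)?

11^1 ≡ 11 (mod 943)
11^2 ≡ 11^2 = 121 ≡ 121 (mod 943)
11^4 ≡ 121^2 = 14641 ≡ 496 (mod 943)
11^8 ≡ 496^2 = 246016 ≡ 836 (mod 943)
11^16 ≡ 836^2 = 698896 ≡ 133 (mod 943)
11^32 ≡ 133^2 = 17689 ≡ 715 (mod 943)
11^64 ≡ 715^2 = 511225 ≡ 119 (mod 943)
11^128 ≡ 119^2 = 14161 ≡ 16 (mod 943)
11^256 ≡ 16^2 = 256 ≡ 256 (mod 943)
11^512 ≡ 256^2 = 65536 ≡ 469 (mod 943)
942 = 512 + 256 + 128 + 32 + 8 + 4 + 2 in binary powers of 2.
So 11^942 ≡ 469 · 256 · 16 · 715 · 836 · 496 · 121 ≡ 453 (mod 943).
Since 453 ≠ 1, base 11 is a Fermat witness: 943 is composite.

453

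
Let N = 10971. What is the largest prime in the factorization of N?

10971 = 3 · 3657
3657 = 3 · 1219
1219 = 23 · 53
53 is prime.
So 10971 = 3^2 · 23 · 53; the largest prime factor is 53.

53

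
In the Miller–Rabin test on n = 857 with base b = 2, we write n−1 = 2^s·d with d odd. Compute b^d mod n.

650

857 − 1 = 856 = 2^3 · 107, so d = 107.
2^1 ≡ 2 (mod 857)
2^2 ≡ 2^2 = 4 ≡ 4 (mod 857)
2^4 ≡ 4^2 = 16 ≡ 16 (mod 857)
2^8 ≡ 16^2 = 256 ≡ 256 (mod 857)
2^16 ≡ 256^2 = 65536 ≡ 404 (mod 857)
2^32 ≡ 404^2 = 163216 ≡ 386 (mod 857)
2^64 ≡ 386^2 = 148996 ≡ 735 (mod 857)
107 = 64 + 32 + 8 + 2 + 1 in binary powers of 2.
So 2^107 ≡ 735 · 386 · 256 · 4 · 2 ≡ 650 (mod 857).
Squaring chain: 650 → 856 → 1; reaches −1, so base 2 does not prove 857 composite.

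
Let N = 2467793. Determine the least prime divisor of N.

59

2467793 is odd.
Digit sum 38, not divisible by 3.
Ends in 3: not divisible by 5.
7: 2467793 = 7·352541 + 6
11: 2467793 = 11·224344 + 9
13: 2467793 = 13·189830 + 3
17: 2467793 = 17·145164 + 5
19: 2467793 = 19·129883 + 16
23: 2467793 = 23·107295 + 8
29: 2467793 = 29·85096 + 9
31: 2467793 = 31·79606 + 7
37: 2467793 = 37·66697 + 4
41: 2467793 = 41·60190 + 3
43: 2467793 = 43·57390 + 23
47: 2467793 = 47·52506 + 11
53: 2467793 = 53·46562 + 7
59: 2467793 = 59·41827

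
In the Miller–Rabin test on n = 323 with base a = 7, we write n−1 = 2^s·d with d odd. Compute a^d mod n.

323 − 1 = 322 = 2^1 · 161, so d = 161.
7^1 ≡ 7 (mod 323)
7^2 ≡ 7^2 = 49 ≡ 49 (mod 323)
7^4 ≡ 49^2 = 2401 ≡ 140 (mod 323)
7^8 ≡ 140^2 = 19600 ≡ 220 (mod 323)
7^16 ≡ 220^2 = 48400 ≡ 273 (mod 323)
7^32 ≡ 273^2 = 74529 ≡ 239 (mod 323)
7^64 ≡ 239^2 = 57121 ≡ 273 (mod 323)
7^128 ≡ 273^2 = 74529 ≡ 239 (mod 323)
161 = 128 + 32 + 1 in binary powers of 2.
So 7^161 ≡ 239 · 239 · 7 ≡ 296 (mod 323).
Squaring chain: 296; never reaches −1, so base 7 is a Miller–Rabin witness that 323 is composite.

296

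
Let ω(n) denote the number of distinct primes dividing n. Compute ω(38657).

3

38657 = 29 · 1333
1333 = 31 · 43
38657 = 29 · 31 · 43, which has 3 distinct prime factors.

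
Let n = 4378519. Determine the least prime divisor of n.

4378519 is odd.
Digit sum 37, not divisible by 3.
Ends in 9: not divisible by 5.
7: 4378519 = 7·625502 + 5
11: 4378519 = 11·398047 + 2
13: 4378519 = 13·336809 + 2
17: 4378519 = 17·257559 + 16
19: 4378519 = 19·230448 + 7
23: 4378519 = 23·190370 + 9
29: 4378519 = 29·150983 + 12
31: 4378519 = 31·141242 + 17
37: 4378519 = 37·118338 + 13
41: 4378519 = 41·106793 + 6
43: 4378519 = 43·101826 + 1
47: 4378519 = 47·93159 + 46
53: 4378519 = 53·82613 + 30
59: 4378519 = 59·74212 + 11
61: 4378519 = 61·71779

61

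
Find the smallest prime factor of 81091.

83

81091 is odd.
Digit sum 19, not divisible by 3.
Ends in 1: not divisible by 5.
7: 81091 = 7·11584 + 3
11: 81091 = 11·7371 + 10
13: 81091 = 13·6237 + 10
17: 81091 = 17·4770 + 1
19: 81091 = 19·4267 + 18
23: 81091 = 23·3525 + 16
29: 81091 = 29·2796 + 7
31: 81091 = 31·2615 + 26
37: 81091 = 37·2191 + 24
41: 81091 = 41·1977 + 34
43: 81091 = 43·1885 + 36
47: 81091 = 47·1725 + 16
53: 81091 = 53·1530 + 1
59: 81091 = 59·1374 + 25
61: 81091 = 61·1329 + 22
67: 81091 = 67·1210 + 21
71: 81091 = 71·1142 + 9
73: 81091 = 73·1110 + 61
79: 81091 = 79·1026 + 37
83: 81091 = 83·977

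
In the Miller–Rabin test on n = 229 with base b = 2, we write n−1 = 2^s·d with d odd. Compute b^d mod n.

229 − 1 = 228 = 2^2 · 57, so d = 57.
2^1 ≡ 2 (mod 229)
2^2 ≡ 2^2 = 4 ≡ 4 (mod 229)
2^4 ≡ 4^2 = 16 ≡ 16 (mod 229)
2^8 ≡ 16^2 = 256 ≡ 27 (mod 229)
2^16 ≡ 27^2 = 729 ≡ 42 (mod 229)
2^32 ≡ 42^2 = 1764 ≡ 161 (mod 229)
57 = 32 + 16 + 8 + 1 in binary powers of 2.
So 2^57 ≡ 161 · 42 · 27 · 2 ≡ 122 (mod 229).
Squaring chain: 122 → 228; reaches −1, so base 2 does not prove 229 composite.

122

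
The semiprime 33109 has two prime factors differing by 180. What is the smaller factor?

Since p = q + 180, we have 33109 = q(q + 180), so q² + 180q − 33109 = 0.
Discriminant: 180² + 4·33109 = 32400 + 132436 = 164836; √164836 = 406.
q = (−180 + 406)/2 = 113, and p = q + 180 = 293.
Check: 113 · 293 = 33109.

113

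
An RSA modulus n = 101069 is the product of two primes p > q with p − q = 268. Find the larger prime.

479

Since p = q + 268, we have 101069 = q(q + 268), so q² + 268q − 101069 = 0.
Discriminant: 268² + 4·101069 = 71824 + 404276 = 476100; √476100 = 690.
q = (−268 + 690)/2 = 211, and p = q + 268 = 479.
Check: 211 · 479 = 101069.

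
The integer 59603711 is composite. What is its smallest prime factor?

59603711 is odd.
Digit sum 32, not divisible by 3.
Ends in 1: not divisible by 5.
7: 59603711 = 7·8514815 + 6
11: 59603711 = 11·5418519 + 2
13: 59603711 = 13·4584900 + 11
17: 59603711 = 17·3506100 + 11
19: 59603711 = 19·3137037 + 8
23: 59603711 = 23·2591465 + 16
29: 59603711 = 29·2055300 + 11
31: 59603711 = 31·1922700 + 11
37: 59603711 = 37·1610911 + 4
41: 59603711 = 41·1453749 + 2
43: 59603711 = 43·1386132 + 35
47: 59603711 = 47·1268164 + 3
53: 59603711 = 53·1124598 + 17
59: 59603711 = 59·1010232 + 23
61: 59603711 = 61·977110 + 1
67: 59603711 = 67·889607 + 42
71: 59603711 = 71·839488 + 63
73: 59603711 = 73·816489 + 14
79: 59603711 = 79·754477 + 28
83: 59603711 = 83·718117

83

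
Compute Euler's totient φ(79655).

62656

Factor: 79655 = 5 · 89 · 179.
φ(79655) = (5−1) · (89−1) · (179−1) = 4 · 88 · 178 = 62656.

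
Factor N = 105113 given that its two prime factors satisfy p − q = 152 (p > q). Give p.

409

Since p = q + 152, we have 105113 = q(q + 152), so q² + 152q − 105113 = 0.
Discriminant: 152² + 4·105113 = 23104 + 420452 = 443556; √443556 = 666.
q = (−152 + 666)/2 = 257, and p = q + 152 = 409.
Check: 257 · 409 = 105113.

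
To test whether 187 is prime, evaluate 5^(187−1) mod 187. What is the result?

5^1 ≡ 5 (mod 187)
5^2 ≡ 5^2 = 25 ≡ 25 (mod 187)
5^4 ≡ 25^2 = 625 ≡ 64 (mod 187)
5^8 ≡ 64^2 = 4096 ≡ 169 (mod 187)
5^16 ≡ 169^2 = 28561 ≡ 137 (mod 187)
5^32 ≡ 137^2 = 18769 ≡ 69 (mod 187)
5^64 ≡ 69^2 = 4761 ≡ 86 (mod 187)
5^128 ≡ 86^2 = 7396 ≡ 103 (mod 187)
186 = 128 + 32 + 16 + 8 + 2 in binary powers of 2.
So 5^186 ≡ 103 · 69 · 137 · 169 · 25 ≡ 60 (mod 187).
Since 60 ≠ 1, base 5 is a Fermat witness: 187 is composite.

60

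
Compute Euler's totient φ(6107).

5880

Factor: 6107 = 31 · 197.
φ(6107) = (31−1) · (197−1) = 30 · 196 = 5880.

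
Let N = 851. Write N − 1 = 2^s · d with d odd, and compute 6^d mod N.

851 − 1 = 850 = 2^1 · 425, so d = 425.
6^1 ≡ 6 (mod 851)
6^2 ≡ 6^2 = 36 ≡ 36 (mod 851)
6^4 ≡ 36^2 = 1296 ≡ 445 (mod 851)
6^8 ≡ 445^2 = 198025 ≡ 593 (mod 851)
6^16 ≡ 593^2 = 351649 ≡ 186 (mod 851)
6^32 ≡ 186^2 = 34596 ≡ 556 (mod 851)
6^64 ≡ 556^2 = 309136 ≡ 223 (mod 851)
6^128 ≡ 223^2 = 49729 ≡ 371 (mod 851)
6^256 ≡ 371^2 = 137641 ≡ 630 (mod 851)
425 = 256 + 128 + 32 + 8 + 1 in binary powers of 2.
So 6^425 ≡ 630 · 371 · 556 · 593 · 6 ≡ 302 (mod 851).
Squaring chain: 302; never reaches −1, so base 6 is a Miller–Rabin witness that 851 is composite.

302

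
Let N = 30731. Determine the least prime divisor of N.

79

30731 is odd.
Digit sum 14, not divisible by 3.
Ends in 1: not divisible by 5.
7: 30731 = 7·4390 + 1
11: 30731 = 11·2793 + 8
13: 30731 = 13·2363 + 12
17: 30731 = 17·1807 + 12
19: 30731 = 19·1617 + 8
23: 30731 = 23·1336 + 3
29: 30731 = 29·1059 + 20
31: 30731 = 31·991 + 10
37: 30731 = 37·830 + 21
41: 30731 = 41·749 + 22
43: 30731 = 43·714 + 29
47: 30731 = 47·653 + 40
53: 30731 = 53·579 + 44
59: 30731 = 59·520 + 51
61: 30731 = 61·503 + 48
67: 30731 = 67·458 + 45
71: 30731 = 71·432 + 59
73: 30731 = 73·420 + 71
79: 30731 = 79·389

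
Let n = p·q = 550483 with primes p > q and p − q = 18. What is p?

751

Since p = q + 18, we have 550483 = q(q + 18), so q² + 18q − 550483 = 0.
Discriminant: 18² + 4·550483 = 324 + 2201932 = 2202256; √2202256 = 1484.
q = (−18 + 1484)/2 = 733, and p = q + 18 = 751.
Check: 733 · 751 = 550483.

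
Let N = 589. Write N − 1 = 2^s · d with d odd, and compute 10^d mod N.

221

589 − 1 = 588 = 2^2 · 147, so d = 147.
10^1 ≡ 10 (mod 589)
10^2 ≡ 10^2 = 100 ≡ 100 (mod 589)
10^4 ≡ 100^2 = 10000 ≡ 576 (mod 589)
10^8 ≡ 576^2 = 331776 ≡ 169 (mod 589)
10^16 ≡ 169^2 = 28561 ≡ 289 (mod 589)
10^32 ≡ 289^2 = 83521 ≡ 472 (mod 589)
10^64 ≡ 472^2 = 222784 ≡ 142 (mod 589)
10^128 ≡ 142^2 = 20164 ≡ 138 (mod 589)
147 = 128 + 16 + 2 + 1 in binary powers of 2.
So 10^147 ≡ 138 · 289 · 100 · 10 ≡ 221 (mod 589).
Squaring chain: 221 → 543; never reaches −1, so base 10 is a Miller–Rabin witness that 589 is composite.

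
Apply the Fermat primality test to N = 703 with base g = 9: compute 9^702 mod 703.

9^1 ≡ 9 (mod 703)
9^2 ≡ 9^2 = 81 ≡ 81 (mod 703)
9^4 ≡ 81^2 = 6561 ≡ 234 (mod 703)
9^8 ≡ 234^2 = 54756 ≡ 625 (mod 703)
9^16 ≡ 625^2 = 390625 ≡ 460 (mod 703)
9^32 ≡ 460^2 = 211600 ≡ 700 (mod 703)
9^64 ≡ 700^2 = 490000 ≡ 9 (mod 703)
9^128 ≡ 9^2 = 81 ≡ 81 (mod 703)
9^256 ≡ 81^2 = 6561 ≡ 234 (mod 703)
9^512 ≡ 234^2 = 54756 ≡ 625 (mod 703)
702 = 512 + 128 + 32 + 16 + 8 + 4 + 2 in binary powers of 2.
So 9^702 ≡ 625 · 81 · 700 · 460 · 625 · 234 · 81 ≡ 1 (mod 703).
Since the result is 1, base 9 gives no evidence that 703 is composite.

1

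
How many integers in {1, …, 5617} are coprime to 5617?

Factor: 5617 = 41 · 137.
φ(5617) = (41−1) · (137−1) = 40 · 136 = 5440.

5440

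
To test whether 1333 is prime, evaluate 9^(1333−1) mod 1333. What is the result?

9^1 ≡ 9 (mod 1333)
9^2 ≡ 9^2 = 81 ≡ 81 (mod 1333)
9^4 ≡ 81^2 = 6561 ≡ 1229 (mod 1333)
9^8 ≡ 1229^2 = 1510441 ≡ 152 (mod 1333)
9^16 ≡ 152^2 = 23104 ≡ 443 (mod 1333)
9^32 ≡ 443^2 = 196249 ≡ 298 (mod 1333)
9^64 ≡ 298^2 = 88804 ≡ 826 (mod 1333)
9^128 ≡ 826^2 = 682276 ≡ 1113 (mod 1333)
9^256 ≡ 1113^2 = 1238769 ≡ 412 (mod 1333)
9^512 ≡ 412^2 = 169744 ≡ 453 (mod 1333)
9^1024 ≡ 453^2 = 205209 ≡ 1260 (mod 1333)
1332 = 1024 + 256 + 32 + 16 + 4 in binary powers of 2.
So 9^1332 ≡ 1260 · 412 · 298 · 443 · 1229 ≡ 250 (mod 1333).
Since 250 ≠ 1, base 9 is a Fermat witness: 1333 is composite.

250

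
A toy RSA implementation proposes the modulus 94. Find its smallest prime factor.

2

94 is even: 2 divides it.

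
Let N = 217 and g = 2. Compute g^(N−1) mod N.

2^1 ≡ 2 (mod 217)
2^2 ≡ 2^2 = 4 ≡ 4 (mod 217)
2^4 ≡ 4^2 = 16 ≡ 16 (mod 217)
2^8 ≡ 16^2 = 256 ≡ 39 (mod 217)
2^16 ≡ 39^2 = 1521 ≡ 2 (mod 217)
2^32 ≡ 2^2 = 4 ≡ 4 (mod 217)
2^64 ≡ 4^2 = 16 ≡ 16 (mod 217)
2^128 ≡ 16^2 = 256 ≡ 39 (mod 217)
216 = 128 + 64 + 16 + 8 in binary powers of 2.
So 2^216 ≡ 39 · 16 · 2 · 39 ≡ 64 (mod 217).
Since 64 ≠ 1, base 2 is a Fermat witness: 217 is composite.

64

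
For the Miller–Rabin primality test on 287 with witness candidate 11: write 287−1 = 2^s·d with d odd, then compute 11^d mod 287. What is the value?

287 − 1 = 286 = 2^1 · 143, so d = 143.
11^1 ≡ 11 (mod 287)
11^2 ≡ 11^2 = 121 ≡ 121 (mod 287)
11^4 ≡ 121^2 = 14641 ≡ 4 (mod 287)
11^8 ≡ 4^2 = 16 ≡ 16 (mod 287)
11^16 ≡ 16^2 = 256 ≡ 256 (mod 287)
11^32 ≡ 256^2 = 65536 ≡ 100 (mod 287)
11^64 ≡ 100^2 = 10000 ≡ 242 (mod 287)
11^128 ≡ 242^2 = 58564 ≡ 16 (mod 287)
143 = 128 + 8 + 4 + 2 + 1 in binary powers of 2.
So 11^143 ≡ 16 · 16 · 4 · 121 · 11 ≡ 268 (mod 287).
Squaring chain: 268; never reaches −1, so base 11 is a Miller–Rabin witness that 287 is composite.

268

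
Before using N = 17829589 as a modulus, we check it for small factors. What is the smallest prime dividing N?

79

17829589 is odd.
Digit sum 49, not divisible by 3.
Ends in 9: not divisible by 5.
7: 17829589 = 7·2547084 + 1
11: 17829589 = 11·1620871 + 8
13: 17829589 = 13·1371506 + 11
17: 17829589 = 17·1048799 + 6
19: 17829589 = 19·938399 + 8
23: 17829589 = 23·775199 + 12
29: 17829589 = 29·614813 + 12
31: 17829589 = 31·575148 + 1
37: 17829589 = 37·481880 + 29
41: 17829589 = 41·434868 + 1
43: 17829589 = 43·414641 + 26
47: 17829589 = 47·379352 + 45
53: 17829589 = 53·336407 + 18
59: 17829589 = 59·302196 + 25
61: 17829589 = 61·292288 + 21
67: 17829589 = 67·266113 + 18
71: 17829589 = 71·251120 + 69
73: 17829589 = 73·244240 + 69
79: 17829589 = 79·225691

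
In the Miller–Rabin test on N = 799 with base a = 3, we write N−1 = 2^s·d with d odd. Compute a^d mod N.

799 − 1 = 798 = 2^1 · 399, so d = 399.
3^1 ≡ 3 (mod 799)
3^2 ≡ 3^2 = 9 ≡ 9 (mod 799)
3^4 ≡ 9^2 = 81 ≡ 81 (mod 799)
3^8 ≡ 81^2 = 6561 ≡ 169 (mod 799)
3^16 ≡ 169^2 = 28561 ≡ 596 (mod 799)
3^32 ≡ 596^2 = 355216 ≡ 460 (mod 799)
3^64 ≡ 460^2 = 211600 ≡ 664 (mod 799)
3^128 ≡ 664^2 = 440896 ≡ 647 (mod 799)
3^256 ≡ 647^2 = 418609 ≡ 732 (mod 799)
399 = 256 + 128 + 8 + 4 + 2 + 1 in binary powers of 2.
So 3^399 ≡ 732 · 647 · 169 · 81 · 9 · 3 ≡ 686 (mod 799).
Squaring chain: 686; never reaches −1, so base 3 is a Miller–Rabin witness that 799 is composite.

686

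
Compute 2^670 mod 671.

353

2^1 ≡ 2 (mod 671)
2^2 ≡ 2^2 = 4 ≡ 4 (mod 671)
2^4 ≡ 4^2 = 16 ≡ 16 (mod 671)
2^8 ≡ 16^2 = 256 ≡ 256 (mod 671)
2^16 ≡ 256^2 = 65536 ≡ 449 (mod 671)
2^32 ≡ 449^2 = 201601 ≡ 301 (mod 671)
2^64 ≡ 301^2 = 90601 ≡ 16 (mod 671)
2^128 ≡ 16^2 = 256 ≡ 256 (mod 671)
2^256 ≡ 256^2 = 65536 ≡ 449 (mod 671)
2^512 ≡ 449^2 = 201601 ≡ 301 (mod 671)
670 = 512 + 128 + 16 + 8 + 4 + 2 in binary powers of 2.
So 2^670 ≡ 301 · 256 · 449 · 256 · 16 · 4 ≡ 353 (mod 671).
Since 353 ≠ 1, base 2 is a Fermat witness: 671 is composite.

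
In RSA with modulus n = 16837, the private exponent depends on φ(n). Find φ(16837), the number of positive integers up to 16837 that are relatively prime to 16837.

16576

Factor: 16837 = 113 · 149.
φ(16837) = (113−1) · (149−1) = 112 · 148 = 16576.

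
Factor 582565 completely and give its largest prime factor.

582565 = 5 · 116513
116513 = 37 · 3149
3149 = 47 · 67
67 is prime.
So 582565 = 5 · 37 · 47 · 67; the largest prime factor is 67.

67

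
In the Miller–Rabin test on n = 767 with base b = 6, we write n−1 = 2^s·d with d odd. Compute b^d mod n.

767 − 1 = 766 = 2^1 · 383, so d = 383.
6^1 ≡ 6 (mod 767)
6^2 ≡ 6^2 = 36 ≡ 36 (mod 767)
6^4 ≡ 36^2 = 1296 ≡ 529 (mod 767)
6^8 ≡ 529^2 = 279841 ≡ 653 (mod 767)
6^16 ≡ 653^2 = 426409 ≡ 724 (mod 767)
6^32 ≡ 724^2 = 524176 ≡ 315 (mod 767)
6^64 ≡ 315^2 = 99225 ≡ 282 (mod 767)
6^128 ≡ 282^2 = 79524 ≡ 523 (mod 767)
6^256 ≡ 523^2 = 273529 ≡ 477 (mod 767)
383 = 256 + 64 + 32 + 16 + 8 + 4 + 2 + 1 in binary powers of 2.
So 6^383 ≡ 477 · 282 · 315 · 724 · 653 · 529 · 36 · 6 ≡ 544 (mod 767).
Squaring chain: 544; never reaches −1, so base 6 is a Miller–Rabin witness that 767 is composite.

544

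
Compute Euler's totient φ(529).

Factor: 529 = 23^2.
φ(529) = 23^1·(23−1) = 506.

506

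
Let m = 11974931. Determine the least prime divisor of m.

71

11974931 is odd.
Digit sum 35, not divisible by 3.
Ends in 1: not divisible by 5.
7: 11974931 = 7·1710704 + 3
11: 11974931 = 11·1088630 + 1
13: 11974931 = 13·921148 + 7
17: 11974931 = 17·704407 + 12
19: 11974931 = 19·630259 + 10
23: 11974931 = 23·520649 + 4
29: 11974931 = 29·412928 + 19
31: 11974931 = 31·386288 + 3
37: 11974931 = 37·323646 + 29
41: 11974931 = 41·292071 + 20
43: 11974931 = 43·278486 + 33
47: 11974931 = 47·254785 + 36
53: 11974931 = 53·225942 + 5
59: 11974931 = 59·202964 + 55
61: 11974931 = 61·196310 + 21
67: 11974931 = 67·178730 + 21
71: 11974931 = 71·168661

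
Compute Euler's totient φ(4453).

4320

Factor: 4453 = 61 · 73.
φ(4453) = (61−1) · (73−1) = 60 · 72 = 4320.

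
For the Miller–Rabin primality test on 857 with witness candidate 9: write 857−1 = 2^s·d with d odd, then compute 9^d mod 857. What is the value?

857 − 1 = 856 = 2^3 · 107, so d = 107.
9^1 ≡ 9 (mod 857)
9^2 ≡ 9^2 = 81 ≡ 81 (mod 857)
9^4 ≡ 81^2 = 6561 ≡ 562 (mod 857)
9^8 ≡ 562^2 = 315844 ≡ 468 (mod 857)
9^16 ≡ 468^2 = 219024 ≡ 489 (mod 857)
9^32 ≡ 489^2 = 239121 ≡ 18 (mod 857)
9^64 ≡ 18^2 = 324 ≡ 324 (mod 857)
107 = 64 + 32 + 8 + 2 + 1 in binary powers of 2.
So 9^107 ≡ 324 · 18 · 468 · 81 · 9 ≡ 207 (mod 857).
Squaring chain: 207 → 856 → 1; reaches −1, so base 9 does not prove 857 composite.

207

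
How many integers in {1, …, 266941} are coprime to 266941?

252720

Factor: 266941 = 31 · 79 · 109.
φ(266941) = (31−1) · (79−1) · (109−1) = 30 · 78 · 108 = 252720.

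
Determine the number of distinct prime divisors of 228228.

228228 = 2^2 · 57057
57057 = 3 · 19019
19019 = 7 · 2717
2717 = 11 · 247
247 = 13 · 19
228228 = 2^2 · 3 · 7 · 11 · 13 · 19, which has 6 distinct prime factors.

6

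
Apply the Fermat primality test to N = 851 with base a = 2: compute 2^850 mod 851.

169

2^1 ≡ 2 (mod 851)
2^2 ≡ 2^2 = 4 ≡ 4 (mod 851)
2^4 ≡ 4^2 = 16 ≡ 16 (mod 851)
2^8 ≡ 16^2 = 256 ≡ 256 (mod 851)
2^16 ≡ 256^2 = 65536 ≡ 9 (mod 851)
2^32 ≡ 9^2 = 81 ≡ 81 (mod 851)
2^64 ≡ 81^2 = 6561 ≡ 604 (mod 851)
2^128 ≡ 604^2 = 364816 ≡ 588 (mod 851)
2^256 ≡ 588^2 = 345744 ≡ 238 (mod 851)
2^512 ≡ 238^2 = 56644 ≡ 478 (mod 851)
850 = 512 + 256 + 64 + 16 + 2 in binary powers of 2.
So 2^850 ≡ 478 · 238 · 604 · 9 · 4 ≡ 169 (mod 851).
Since 169 ≠ 1, base 2 is a Fermat witness: 851 is composite.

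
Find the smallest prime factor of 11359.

37

11359 is odd.
Digit sum 19, not divisible by 3.
Ends in 9: not divisible by 5.
7: 11359 = 7·1622 + 5
11: 11359 = 11·1032 + 7
13: 11359 = 13·873 + 10
17: 11359 = 17·668 + 3
19: 11359 = 19·597 + 16
23: 11359 = 23·493 + 20
29: 11359 = 29·391 + 20
31: 11359 = 31·366 + 13
37: 11359 = 37·307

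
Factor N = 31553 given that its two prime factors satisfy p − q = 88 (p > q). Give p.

Since p = q + 88, we have 31553 = q(q + 88), so q² + 88q − 31553 = 0.
Discriminant: 88² + 4·31553 = 7744 + 126212 = 133956; √133956 = 366.
q = (−88 + 366)/2 = 139, and p = q + 88 = 227.
Check: 139 · 227 = 31553.

227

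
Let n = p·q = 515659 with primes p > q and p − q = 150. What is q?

Since p = q + 150, we have 515659 = q(q + 150), so q² + 150q − 515659 = 0.
Discriminant: 150² + 4·515659 = 22500 + 2062636 = 2085136; √2085136 = 1444.
q = (−150 + 1444)/2 = 647, and p = q + 150 = 797.
Check: 647 · 797 = 515659.

647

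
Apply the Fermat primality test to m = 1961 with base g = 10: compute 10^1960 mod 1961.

10^1 ≡ 10 (mod 1961)
10^2 ≡ 10^2 = 100 ≡ 100 (mod 1961)
10^4 ≡ 100^2 = 10000 ≡ 195 (mod 1961)
10^8 ≡ 195^2 = 38025 ≡ 766 (mod 1961)
10^16 ≡ 766^2 = 586756 ≡ 417 (mod 1961)
10^32 ≡ 417^2 = 173889 ≡ 1321 (mod 1961)
10^64 ≡ 1321^2 = 1745041 ≡ 1712 (mod 1961)
10^128 ≡ 1712^2 = 2930944 ≡ 1210 (mod 1961)
10^256 ≡ 1210^2 = 1464100 ≡ 1194 (mod 1961)
10^512 ≡ 1194^2 = 1425636 ≡ 1950 (mod 1961)
10^1024 ≡ 1950^2 = 3802500 ≡ 121 (mod 1961)
1960 = 1024 + 512 + 256 + 128 + 32 + 8 in binary powers of 2.
So 10^1960 ≡ 121 · 1950 · 1194 · 1210 · 1321 · 766 ≡ 121 (mod 1961).
Since 121 ≠ 1, base 10 is a Fermat witness: 1961 is composite.

121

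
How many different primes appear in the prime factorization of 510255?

510255 = 3^2 · 56695
56695 = 5 · 11339
11339 = 17 · 667
667 = 23 · 29
510255 = 3^2 · 5 · 17 · 23 · 29, which has 5 distinct prime factors.

5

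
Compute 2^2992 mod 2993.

2^1 ≡ 2 (mod 2993)
2^2 ≡ 2^2 = 4 ≡ 4 (mod 2993)
2^4 ≡ 4^2 = 16 ≡ 16 (mod 2993)
2^8 ≡ 16^2 = 256 ≡ 256 (mod 2993)
2^16 ≡ 256^2 = 65536 ≡ 2683 (mod 2993)
2^32 ≡ 2683^2 = 7198489 ≡ 324 (mod 2993)
2^64 ≡ 324^2 = 104976 ≡ 221 (mod 2993)
2^128 ≡ 221^2 = 48841 ≡ 953 (mod 2993)
2^256 ≡ 953^2 = 908209 ≡ 1330 (mod 2993)
2^512 ≡ 1330^2 = 1768900 ≡ 37 (mod 2993)
2^1024 ≡ 37^2 = 1369 ≡ 1369 (mod 2993)
2^2048 ≡ 1369^2 = 1874161 ≡ 543 (mod 2993)
2992 = 2048 + 512 + 256 + 128 + 32 + 16 in binary powers of 2.
So 2^2992 ≡ 543 · 37 · 1330 · 953 · 324 · 2683 ≡ 1841 (mod 2993).
Since 1841 ≠ 1, base 2 is a Fermat witness: 2993 is composite.

1841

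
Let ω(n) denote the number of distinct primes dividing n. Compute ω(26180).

5

26180 = 2^2 · 6545
6545 = 5 · 1309
1309 = 7 · 187
187 = 11 · 17
26180 = 2^2 · 5 · 7 · 11 · 17, which has 5 distinct prime factors.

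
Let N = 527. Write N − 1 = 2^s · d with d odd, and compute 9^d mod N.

121

527 − 1 = 526 = 2^1 · 263, so d = 263.
9^1 ≡ 9 (mod 527)
9^2 ≡ 9^2 = 81 ≡ 81 (mod 527)
9^4 ≡ 81^2 = 6561 ≡ 237 (mod 527)
9^8 ≡ 237^2 = 56169 ≡ 307 (mod 527)
9^16 ≡ 307^2 = 94249 ≡ 443 (mod 527)
9^32 ≡ 443^2 = 196249 ≡ 205 (mod 527)
9^64 ≡ 205^2 = 42025 ≡ 392 (mod 527)
9^128 ≡ 392^2 = 153664 ≡ 307 (mod 527)
9^256 ≡ 307^2 = 94249 ≡ 443 (mod 527)
263 = 256 + 4 + 2 + 1 in binary powers of 2.
So 9^263 ≡ 443 · 237 · 81 · 9 ≡ 121 (mod 527).
Squaring chain: 121; never reaches −1, so base 9 is a Miller–Rabin witness that 527 is composite.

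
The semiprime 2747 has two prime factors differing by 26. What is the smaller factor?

Since p = q + 26, we have 2747 = q(q + 26), so q² + 26q − 2747 = 0.
Discriminant: 26² + 4·2747 = 676 + 10988 = 11664; √11664 = 108.
q = (−26 + 108)/2 = 41, and p = q + 26 = 67.
Check: 41 · 67 = 2747.

41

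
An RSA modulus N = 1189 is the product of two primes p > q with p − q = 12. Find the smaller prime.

Since p = q + 12, we have 1189 = q(q + 12), so q² + 12q − 1189 = 0.
Discriminant: 12² + 4·1189 = 144 + 4756 = 4900; √4900 = 70.
q = (−12 + 70)/2 = 29, and p = q + 12 = 41.
Check: 29 · 41 = 1189.

29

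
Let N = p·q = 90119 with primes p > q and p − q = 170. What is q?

Since p = q + 170, we have 90119 = q(q + 170), so q² + 170q − 90119 = 0.
Discriminant: 170² + 4·90119 = 28900 + 360476 = 389376; √389376 = 624.
q = (−170 + 624)/2 = 227, and p = q + 170 = 397.
Check: 227 · 397 = 90119.

227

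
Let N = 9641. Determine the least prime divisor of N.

9641 is odd.
Digit sum 20, not divisible by 3.
Ends in 1: not divisible by 5.
7: 9641 = 7·1377 + 2
11: 9641 = 11·876 + 5
13: 9641 = 13·741 + 8
17: 9641 = 17·567 + 2
19: 9641 = 19·507 + 8
23: 9641 = 23·419 + 4
29: 9641 = 29·332 + 13
31: 9641 = 31·311

31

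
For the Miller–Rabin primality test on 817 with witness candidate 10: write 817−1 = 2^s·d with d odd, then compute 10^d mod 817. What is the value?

84

817 − 1 = 816 = 2^4 · 51, so d = 51.
10^1 ≡ 10 (mod 817)
10^2 ≡ 10^2 = 100 ≡ 100 (mod 817)
10^4 ≡ 100^2 = 10000 ≡ 196 (mod 817)
10^8 ≡ 196^2 = 38416 ≡ 17 (mod 817)
10^16 ≡ 17^2 = 289 ≡ 289 (mod 817)
10^32 ≡ 289^2 = 83521 ≡ 187 (mod 817)
51 = 32 + 16 + 2 + 1 in binary powers of 2.
So 10^51 ≡ 187 · 289 · 100 · 10 ≡ 84 (mod 817).
Squaring chain: 84 → 520 → 790 → 729; never reaches −1, so base 10 is a Miller–Rabin witness that 817 is composite.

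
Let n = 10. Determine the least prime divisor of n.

10 is even: 2 divides it.

2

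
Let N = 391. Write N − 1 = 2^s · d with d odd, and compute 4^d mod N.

391 − 1 = 390 = 2^1 · 195, so d = 195.
4^1 ≡ 4 (mod 391)
4^2 ≡ 4^2 = 16 ≡ 16 (mod 391)
4^4 ≡ 16^2 = 256 ≡ 256 (mod 391)
4^8 ≡ 256^2 = 65536 ≡ 239 (mod 391)
4^16 ≡ 239^2 = 57121 ≡ 35 (mod 391)
4^32 ≡ 35^2 = 1225 ≡ 52 (mod 391)
4^64 ≡ 52^2 = 2704 ≡ 358 (mod 391)
4^128 ≡ 358^2 = 128164 ≡ 307 (mod 391)
195 = 128 + 64 + 2 + 1 in binary powers of 2.
So 4^195 ≡ 307 · 358 · 16 · 4 ≡ 285 (mod 391).
Squaring chain: 285; never reaches −1, so base 4 is a Miller–Rabin witness that 391 is composite.

285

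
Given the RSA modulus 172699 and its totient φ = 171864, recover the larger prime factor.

463

φ(n) = (p−1)(q−1) = n − (p+q) + 1, so p + q = 172699 − 171864 + 1 = 836.
p and q are the roots of t² − 836t + 172699 = 0.
Discriminant: 836² − 4·172699 = 698896 − 690796 = 8100; √8100 = 90.
q = (836 − 90)/2 = 373, p = (836 + 90)/2 = 463.
Check: 373 · 463 = 172699.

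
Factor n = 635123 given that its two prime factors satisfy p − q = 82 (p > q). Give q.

757

Since p = q + 82, we have 635123 = q(q + 82), so q² + 82q − 635123 = 0.
Discriminant: 82² + 4·635123 = 6724 + 2540492 = 2547216; √2547216 = 1596.
q = (−82 + 1596)/2 = 757, and p = q + 82 = 839.
Check: 757 · 839 = 635123.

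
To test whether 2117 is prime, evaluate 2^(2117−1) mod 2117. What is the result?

2^1 ≡ 2 (mod 2117)
2^2 ≡ 2^2 = 4 ≡ 4 (mod 2117)
2^4 ≡ 4^2 = 16 ≡ 16 (mod 2117)
2^8 ≡ 16^2 = 256 ≡ 256 (mod 2117)
2^16 ≡ 256^2 = 65536 ≡ 2026 (mod 2117)
2^32 ≡ 2026^2 = 4104676 ≡ 1930 (mod 2117)
2^64 ≡ 1930^2 = 3724900 ≡ 1097 (mod 2117)
2^128 ≡ 1097^2 = 1203409 ≡ 953 (mod 2117)
2^256 ≡ 953^2 = 908209 ≡ 16 (mod 2117)
2^512 ≡ 16^2 = 256 ≡ 256 (mod 2117)
2^1024 ≡ 256^2 = 65536 ≡ 2026 (mod 2117)
2^2048 ≡ 2026^2 = 4104676 ≡ 1930 (mod 2117)
2116 = 2048 + 64 + 4 in binary powers of 2.
So 2^2116 ≡ 1930 · 1097 · 16 ≡ 1243 (mod 2117).
Since 1243 ≠ 1, base 2 is a Fermat witness: 2117 is composite.

1243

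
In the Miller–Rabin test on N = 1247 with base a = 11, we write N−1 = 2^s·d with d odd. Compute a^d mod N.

1247 − 1 = 1246 = 2^1 · 623, so d = 623.
11^1 ≡ 11 (mod 1247)
11^2 ≡ 11^2 = 121 ≡ 121 (mod 1247)
11^4 ≡ 121^2 = 14641 ≡ 924 (mod 1247)
11^8 ≡ 924^2 = 853776 ≡ 828 (mod 1247)
11^16 ≡ 828^2 = 685584 ≡ 981 (mod 1247)
11^32 ≡ 981^2 = 962361 ≡ 924 (mod 1247)
11^64 ≡ 924^2 = 853776 ≡ 828 (mod 1247)
11^128 ≡ 828^2 = 685584 ≡ 981 (mod 1247)
11^256 ≡ 981^2 = 962361 ≡ 924 (mod 1247)
11^512 ≡ 924^2 = 853776 ≡ 828 (mod 1247)
623 = 512 + 64 + 32 + 8 + 4 + 2 + 1 in binary powers of 2.
So 11^623 ≡ 828 · 828 · 924 · 828 · 924 · 121 · 11 ≡ 302 (mod 1247).
Squaring chain: 302; never reaches −1, so base 11 is a Miller–Rabin witness that 1247 is composite.

302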